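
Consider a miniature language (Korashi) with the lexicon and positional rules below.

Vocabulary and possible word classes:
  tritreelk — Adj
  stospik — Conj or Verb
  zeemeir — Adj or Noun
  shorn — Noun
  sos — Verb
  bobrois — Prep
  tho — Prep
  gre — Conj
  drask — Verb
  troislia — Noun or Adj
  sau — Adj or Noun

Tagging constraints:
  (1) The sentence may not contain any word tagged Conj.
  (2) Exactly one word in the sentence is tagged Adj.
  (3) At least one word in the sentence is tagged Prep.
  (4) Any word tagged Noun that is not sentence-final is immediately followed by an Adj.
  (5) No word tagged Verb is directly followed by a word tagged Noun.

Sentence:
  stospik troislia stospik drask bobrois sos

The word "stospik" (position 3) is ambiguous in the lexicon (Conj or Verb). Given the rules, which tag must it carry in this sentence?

Candidates per position — 1:stospik {Conj,Verb}; 2:troislia {Noun,Adj}; 3:stospik {Conj,Verb}; 4:drask {Verb}; 5:bobrois {Prep}; 6:sos {Verb}.
If word 1 were Conj, no tagging could satisfy rule 1; so word 1 is Verb.
If word 2 were Noun, no tagging could satisfy rule 2; so word 2 is Adj.
If word 3 were Conj, no tagging could satisfy rule 1; so word 3 is Verb.
So the tagging must be: Verb Adj Verb Verb Prep Verb.
Rule-by-rule: rule 1 ✓; rule 2 ✓; rule 3 ✓; rule 4 ✓; rule 5 ✓.

Verb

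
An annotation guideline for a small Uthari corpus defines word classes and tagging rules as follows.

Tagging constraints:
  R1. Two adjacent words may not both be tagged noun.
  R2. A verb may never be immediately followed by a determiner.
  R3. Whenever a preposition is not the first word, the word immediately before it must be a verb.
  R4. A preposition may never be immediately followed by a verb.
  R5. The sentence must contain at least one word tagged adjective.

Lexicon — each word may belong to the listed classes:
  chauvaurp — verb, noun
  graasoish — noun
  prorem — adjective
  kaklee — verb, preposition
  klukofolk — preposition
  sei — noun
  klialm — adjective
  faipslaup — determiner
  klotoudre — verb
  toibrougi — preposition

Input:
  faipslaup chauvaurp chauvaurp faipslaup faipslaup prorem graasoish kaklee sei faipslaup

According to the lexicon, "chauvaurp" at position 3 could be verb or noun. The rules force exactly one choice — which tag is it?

noun

Candidates per position — 1:faipslaup {determiner}; 2:chauvaurp {verb,noun}; 3:chauvaurp {verb,noun}; 4:faipslaup {determiner}; 5:faipslaup {determiner}; 6:prorem {adjective}; 7:graasoish {noun}; 8:kaklee {verb,preposition}; 9:sei {noun}; 10:faipslaup {determiner}.
Word 3 cannot be verb — rule 2 would then fail for every completion. It is noun.
Word 8 cannot be preposition — rule 3 would then fail for every completion. It is verb.
Word 2 cannot be noun — rule 1 would then fail for every completion. It is verb.
That leaves exactly one tagging: determiner verb noun determiner determiner adjective noun verb noun determiner.
Rule-by-rule: rule 1 ok; rule 2 ok; rule 3 ok; rule 4 ok; rule 5 ok.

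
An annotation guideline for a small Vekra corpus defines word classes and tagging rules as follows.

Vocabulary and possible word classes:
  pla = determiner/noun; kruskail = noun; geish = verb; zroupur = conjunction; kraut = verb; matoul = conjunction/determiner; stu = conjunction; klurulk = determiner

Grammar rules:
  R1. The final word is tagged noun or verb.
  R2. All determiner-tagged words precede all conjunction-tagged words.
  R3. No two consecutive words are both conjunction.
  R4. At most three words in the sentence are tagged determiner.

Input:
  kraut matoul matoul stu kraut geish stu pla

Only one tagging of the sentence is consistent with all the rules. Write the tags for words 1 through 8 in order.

Candidates per position — 1:kraut {verb}; 2:matoul {conjunction,determiner}; 3:matoul {conjunction,determiner}; 4:stu {conjunction}; 5:kraut {verb}; 6:geish {verb}; 7:stu {conjunction}; 8:pla {determiner,noun}.
Position 3: tagging it conjunction would leave rule 3 unsatisfiable, so it must be determiner.
Position 8: tagging it determiner would leave rule 1 unsatisfiable, so it must be noun.
Position 2: tagging it conjunction would leave rule 2 unsatisfiable, so it must be determiner.
The unique satisfying tagging is: verb determiner determiner conjunction verb verb conjunction noun.
Checking: rule 1 ok; rule 2 ok; rule 3 ok; rule 4 ok.

verb determiner determiner conjunction verb verb conjunction noun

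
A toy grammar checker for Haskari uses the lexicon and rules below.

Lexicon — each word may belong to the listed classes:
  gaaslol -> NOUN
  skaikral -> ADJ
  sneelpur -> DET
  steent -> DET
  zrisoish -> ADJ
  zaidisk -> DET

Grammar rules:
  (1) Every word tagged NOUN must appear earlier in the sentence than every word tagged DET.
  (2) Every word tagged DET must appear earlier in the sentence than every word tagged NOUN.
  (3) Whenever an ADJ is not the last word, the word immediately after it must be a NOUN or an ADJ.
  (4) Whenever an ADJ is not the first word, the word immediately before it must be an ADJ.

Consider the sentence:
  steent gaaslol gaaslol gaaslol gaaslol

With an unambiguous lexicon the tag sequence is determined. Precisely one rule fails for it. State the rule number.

1

Fixed tagging: DET NOUN NOUN NOUN NOUN.
Applying the rules: R1 fail, R2 pass, R3 pass, R4 pass.
Only rule 1 fails.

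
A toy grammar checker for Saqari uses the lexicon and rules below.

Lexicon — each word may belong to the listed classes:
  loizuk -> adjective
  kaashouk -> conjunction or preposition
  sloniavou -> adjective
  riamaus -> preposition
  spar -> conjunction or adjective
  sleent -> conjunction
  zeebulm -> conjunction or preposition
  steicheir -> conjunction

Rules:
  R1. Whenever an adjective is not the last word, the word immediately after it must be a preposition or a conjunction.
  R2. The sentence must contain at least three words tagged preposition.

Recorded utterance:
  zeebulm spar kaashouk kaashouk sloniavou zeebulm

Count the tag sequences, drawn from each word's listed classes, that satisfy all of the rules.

Candidates per position — 1:zeebulm {conjunction,preposition}; 2:spar {conjunction,adjective}; 3:kaashouk {conjunction,preposition}; 4:kaashouk {conjunction,preposition}; 5:sloniavou {adjective}; 6:zeebulm {conjunction,preposition}.
There are 32 candidate sequences in total.
Checking each against the rules leaves 10 sequences.
Count = 10.

10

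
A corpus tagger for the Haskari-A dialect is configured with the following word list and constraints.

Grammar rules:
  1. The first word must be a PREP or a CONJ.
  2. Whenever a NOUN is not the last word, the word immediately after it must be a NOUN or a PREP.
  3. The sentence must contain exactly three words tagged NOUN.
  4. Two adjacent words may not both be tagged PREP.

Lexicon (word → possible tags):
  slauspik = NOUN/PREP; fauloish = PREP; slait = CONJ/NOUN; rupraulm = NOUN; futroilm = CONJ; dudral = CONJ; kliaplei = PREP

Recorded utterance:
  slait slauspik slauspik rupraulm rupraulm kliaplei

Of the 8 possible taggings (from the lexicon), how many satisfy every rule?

2

Candidates per position — 1:slait {CONJ,NOUN}; 2:slauspik {NOUN,PREP}; 3:slauspik {NOUN,PREP}; 4:rupraulm {NOUN}; 5:rupraulm {NOUN}; 6:kliaplei {PREP}.
There are 8 candidate sequences in total.
The sequences that satisfy every rule: CONJ NOUN PREP NOUN NOUN PREP; CONJ PREP NOUN NOUN NOUN PREP.
Count = 2.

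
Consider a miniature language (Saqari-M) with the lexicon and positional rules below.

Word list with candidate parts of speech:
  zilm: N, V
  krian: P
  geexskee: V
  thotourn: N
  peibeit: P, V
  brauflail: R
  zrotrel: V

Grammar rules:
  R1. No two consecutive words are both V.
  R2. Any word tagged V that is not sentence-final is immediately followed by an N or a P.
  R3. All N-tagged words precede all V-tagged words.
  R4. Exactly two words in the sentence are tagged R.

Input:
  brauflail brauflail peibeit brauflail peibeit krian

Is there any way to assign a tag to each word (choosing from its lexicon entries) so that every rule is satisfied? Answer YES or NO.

NO

Candidates per position — 1:brauflail {R}; 2:brauflail {R}; 3:peibeit {P,V}; 4:brauflail {R}; 5:peibeit {P,V}; 6:krian {P}.
Rule 4 cannot be satisfied by any choice of tags from the lexicon.
So there is no consistent tagging.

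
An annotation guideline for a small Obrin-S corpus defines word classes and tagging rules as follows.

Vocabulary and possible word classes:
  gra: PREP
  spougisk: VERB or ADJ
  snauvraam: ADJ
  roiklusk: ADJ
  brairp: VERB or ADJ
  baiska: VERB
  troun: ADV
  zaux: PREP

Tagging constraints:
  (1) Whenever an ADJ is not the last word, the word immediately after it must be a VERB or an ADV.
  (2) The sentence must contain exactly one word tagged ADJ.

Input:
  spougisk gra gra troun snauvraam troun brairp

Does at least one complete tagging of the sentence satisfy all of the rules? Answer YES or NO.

Candidates per position — 1:spougisk {VERB,ADJ}; 2:gra {PREP}; 3:gra {PREP}; 4:troun {ADV}; 5:snauvraam {ADJ}; 6:troun {ADV}; 7:brairp {VERB,ADJ}.
One satisfying assignment: VERB PREP PREP ADV ADJ ADV VERB.
Checking: rule 1 ok; rule 2 ok.

YES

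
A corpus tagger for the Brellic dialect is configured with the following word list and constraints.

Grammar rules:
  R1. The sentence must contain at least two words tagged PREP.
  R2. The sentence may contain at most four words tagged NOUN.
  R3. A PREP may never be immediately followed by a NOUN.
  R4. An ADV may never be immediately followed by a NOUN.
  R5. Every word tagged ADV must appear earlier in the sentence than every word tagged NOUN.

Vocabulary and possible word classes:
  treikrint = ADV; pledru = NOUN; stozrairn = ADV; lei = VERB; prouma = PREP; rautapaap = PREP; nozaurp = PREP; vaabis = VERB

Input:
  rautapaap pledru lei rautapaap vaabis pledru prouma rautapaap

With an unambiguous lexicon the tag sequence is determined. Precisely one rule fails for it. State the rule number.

Fixed tagging: PREP NOUN VERB PREP VERB NOUN PREP PREP.
Checking each rule: R1 holds, R2 holds, R3 violated, R4 holds, R5 holds.
Only rule 3 fails.

3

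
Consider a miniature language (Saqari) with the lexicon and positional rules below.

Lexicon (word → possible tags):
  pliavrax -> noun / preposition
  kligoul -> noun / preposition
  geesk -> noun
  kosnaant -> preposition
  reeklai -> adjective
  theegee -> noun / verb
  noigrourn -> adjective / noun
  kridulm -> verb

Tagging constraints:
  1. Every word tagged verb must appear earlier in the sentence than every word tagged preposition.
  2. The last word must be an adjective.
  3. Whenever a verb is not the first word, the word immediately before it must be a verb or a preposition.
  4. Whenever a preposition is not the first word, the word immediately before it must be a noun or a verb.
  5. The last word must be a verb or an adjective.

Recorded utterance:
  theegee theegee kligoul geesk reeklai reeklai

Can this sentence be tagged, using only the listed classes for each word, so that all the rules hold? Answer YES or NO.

YES

Candidates per position — 1:theegee {noun,verb}; 2:theegee {noun,verb}; 3:kligoul {noun,preposition}; 4:geesk {noun}; 5:reeklai {adjective}; 6:reeklai {adjective}.
One satisfying assignment: verb noun noun noun adjective adjective.
Verifying each rule — rule 1 satisfied; rule 2 satisfied; rule 3 satisfied; rule 4 satisfied; rule 5 satisfied.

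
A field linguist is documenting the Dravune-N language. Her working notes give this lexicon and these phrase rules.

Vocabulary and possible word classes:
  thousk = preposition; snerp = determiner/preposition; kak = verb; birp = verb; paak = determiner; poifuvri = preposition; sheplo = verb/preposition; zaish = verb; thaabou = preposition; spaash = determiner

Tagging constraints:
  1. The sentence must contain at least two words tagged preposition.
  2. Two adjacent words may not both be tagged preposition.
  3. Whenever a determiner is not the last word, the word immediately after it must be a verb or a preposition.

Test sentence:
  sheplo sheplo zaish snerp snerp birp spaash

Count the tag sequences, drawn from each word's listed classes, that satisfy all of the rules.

Candidates per position — 1:sheplo {verb,preposition}; 2:sheplo {verb,preposition}; 3:zaish {verb}; 4:snerp {determiner,preposition}; 5:snerp {determiner,preposition}; 6:birp {verb}; 7:spaash {determiner}.
There are 16 candidate sequences in total.
The sequences that satisfy every rule: verb preposition verb determiner preposition verb determiner; verb preposition verb preposition determiner verb determiner; preposition verb verb determiner preposition verb determiner; preposition verb verb preposition determiner verb determiner.
Count = 4.

4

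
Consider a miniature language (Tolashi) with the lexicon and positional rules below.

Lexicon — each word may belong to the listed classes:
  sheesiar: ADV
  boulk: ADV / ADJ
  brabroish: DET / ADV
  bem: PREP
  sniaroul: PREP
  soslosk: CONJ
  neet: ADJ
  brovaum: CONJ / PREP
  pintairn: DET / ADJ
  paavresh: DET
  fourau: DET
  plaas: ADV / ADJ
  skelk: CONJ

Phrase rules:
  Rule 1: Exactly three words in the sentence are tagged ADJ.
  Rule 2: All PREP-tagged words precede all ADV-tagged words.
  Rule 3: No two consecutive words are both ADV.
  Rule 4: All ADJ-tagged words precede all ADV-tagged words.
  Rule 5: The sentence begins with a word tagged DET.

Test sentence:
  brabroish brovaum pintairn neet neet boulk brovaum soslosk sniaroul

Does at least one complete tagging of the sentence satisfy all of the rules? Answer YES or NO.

YES

Candidates per position — 1:brabroish {DET,ADV}; 2:brovaum {CONJ,PREP}; 3:pintairn {DET,ADJ}; 4:neet {ADJ}; 5:neet {ADJ}; 6:boulk {ADV,ADJ}; 7:brovaum {CONJ,PREP}; 8:soslosk {CONJ}; 9:sniaroul {PREP}.
One satisfying assignment: DET CONJ DET ADJ ADJ ADJ CONJ CONJ PREP.
Rule-by-rule: rule 1 satisfied; rule 2 satisfied; rule 3 satisfied; rule 4 satisfied; rule 5 satisfied.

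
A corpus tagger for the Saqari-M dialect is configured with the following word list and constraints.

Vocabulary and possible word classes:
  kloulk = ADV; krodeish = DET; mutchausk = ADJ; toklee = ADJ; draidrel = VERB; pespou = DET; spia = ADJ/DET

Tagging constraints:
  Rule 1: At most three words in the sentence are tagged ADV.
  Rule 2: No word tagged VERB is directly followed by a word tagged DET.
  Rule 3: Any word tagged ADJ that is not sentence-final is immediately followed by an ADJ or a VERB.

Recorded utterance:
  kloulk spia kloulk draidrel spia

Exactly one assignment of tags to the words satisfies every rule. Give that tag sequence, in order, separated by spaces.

ADV DET ADV VERB ADJ

Candidates per position — 1:kloulk {ADV}; 2:spia {ADJ,DET}; 3:kloulk {ADV}; 4:draidrel {VERB}; 5:spia {ADJ,DET}.
Position 2: tagging it ADJ would leave rule 3 unsatisfiable, so it must be DET.
Position 5: tagging it DET would leave rule 2 unsatisfiable, so it must be ADJ.
That leaves exactly one tagging: ADV DET ADV VERB ADJ.
Check: rule 1 ok; rule 2 ok; rule 3 ok.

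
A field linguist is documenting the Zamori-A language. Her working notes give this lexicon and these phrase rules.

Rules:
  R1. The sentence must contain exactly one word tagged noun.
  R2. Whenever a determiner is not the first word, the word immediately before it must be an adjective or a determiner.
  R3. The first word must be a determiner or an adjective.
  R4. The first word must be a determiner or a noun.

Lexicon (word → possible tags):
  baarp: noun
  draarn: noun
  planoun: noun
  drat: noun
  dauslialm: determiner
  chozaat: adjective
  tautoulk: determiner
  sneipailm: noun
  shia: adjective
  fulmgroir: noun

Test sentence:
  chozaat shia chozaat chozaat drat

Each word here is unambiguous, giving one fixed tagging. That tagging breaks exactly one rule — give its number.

Fixed tagging: adjective adjective adjective adjective noun.
Rule check: R1 ✓, R2 ✓, R3 ✓, R4 ✗.
Only rule 4 fails.

4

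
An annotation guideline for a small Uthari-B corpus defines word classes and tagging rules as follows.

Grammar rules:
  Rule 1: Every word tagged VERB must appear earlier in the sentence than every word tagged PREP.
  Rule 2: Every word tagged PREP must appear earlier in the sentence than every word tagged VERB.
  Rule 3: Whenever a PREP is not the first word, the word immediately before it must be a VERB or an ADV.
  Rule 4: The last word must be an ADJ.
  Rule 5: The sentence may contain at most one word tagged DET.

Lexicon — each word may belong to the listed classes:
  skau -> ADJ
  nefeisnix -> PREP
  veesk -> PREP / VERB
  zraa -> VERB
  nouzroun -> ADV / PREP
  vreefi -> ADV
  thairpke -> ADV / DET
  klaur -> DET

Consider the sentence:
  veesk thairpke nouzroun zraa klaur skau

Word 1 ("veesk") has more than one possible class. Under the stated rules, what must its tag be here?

VERB

Candidates per position — 1:veesk {PREP,VERB}; 2:thairpke {ADV,DET}; 3:nouzroun {ADV,PREP}; 4:zraa {VERB}; 5:klaur {DET}; 6:skau {ADJ}.
If word 1 were PREP, no tagging could satisfy rule 1; so word 1 is VERB.
If word 2 were DET, no tagging could satisfy rule 5; so word 2 is ADV.
If word 3 were PREP, no tagging could satisfy rule 1; so word 3 is ADV.
The only consistent sequence is: VERB ADV ADV VERB DET ADJ.
Check: rule 1 ok; rule 2 ok; rule 3 ok; rule 4 ok; rule 5 ok.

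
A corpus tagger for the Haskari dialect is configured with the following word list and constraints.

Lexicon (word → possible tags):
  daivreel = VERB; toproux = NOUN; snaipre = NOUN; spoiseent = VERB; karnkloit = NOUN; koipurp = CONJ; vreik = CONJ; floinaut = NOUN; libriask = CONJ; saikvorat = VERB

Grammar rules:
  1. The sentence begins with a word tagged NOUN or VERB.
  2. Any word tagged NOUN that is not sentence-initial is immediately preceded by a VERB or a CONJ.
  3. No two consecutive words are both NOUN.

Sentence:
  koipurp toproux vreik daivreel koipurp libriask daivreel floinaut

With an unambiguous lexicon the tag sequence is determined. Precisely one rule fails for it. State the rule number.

Fixed tagging: CONJ NOUN CONJ VERB CONJ CONJ VERB NOUN.
Checking each rule: R1 fail, R2 pass, R3 pass.
Only rule 1 fails.

1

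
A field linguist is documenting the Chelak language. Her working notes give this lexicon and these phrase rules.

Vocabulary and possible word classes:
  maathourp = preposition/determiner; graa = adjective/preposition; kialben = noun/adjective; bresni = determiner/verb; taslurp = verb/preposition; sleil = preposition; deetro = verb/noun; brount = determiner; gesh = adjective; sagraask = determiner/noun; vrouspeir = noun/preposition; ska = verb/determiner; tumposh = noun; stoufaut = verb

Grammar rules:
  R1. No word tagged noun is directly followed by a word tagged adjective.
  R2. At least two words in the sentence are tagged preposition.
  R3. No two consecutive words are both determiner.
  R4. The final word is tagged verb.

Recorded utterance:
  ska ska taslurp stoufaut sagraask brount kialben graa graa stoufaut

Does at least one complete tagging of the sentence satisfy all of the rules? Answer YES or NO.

YES

Candidates per position — 1:ska {verb,determiner}; 2:ska {verb,determiner}; 3:taslurp {verb,preposition}; 4:stoufaut {verb}; 5:sagraask {determiner,noun}; 6:brount {determiner}; 7:kialben {noun,adjective}; 8:graa {adjective,preposition}; 9:graa {adjective,preposition}; 10:stoufaut {verb}.
One satisfying assignment: verb verb preposition verb noun determiner adjective adjective preposition verb.
Check: rule 1 satisfied; rule 2 satisfied; rule 3 satisfied; rule 4 satisfied.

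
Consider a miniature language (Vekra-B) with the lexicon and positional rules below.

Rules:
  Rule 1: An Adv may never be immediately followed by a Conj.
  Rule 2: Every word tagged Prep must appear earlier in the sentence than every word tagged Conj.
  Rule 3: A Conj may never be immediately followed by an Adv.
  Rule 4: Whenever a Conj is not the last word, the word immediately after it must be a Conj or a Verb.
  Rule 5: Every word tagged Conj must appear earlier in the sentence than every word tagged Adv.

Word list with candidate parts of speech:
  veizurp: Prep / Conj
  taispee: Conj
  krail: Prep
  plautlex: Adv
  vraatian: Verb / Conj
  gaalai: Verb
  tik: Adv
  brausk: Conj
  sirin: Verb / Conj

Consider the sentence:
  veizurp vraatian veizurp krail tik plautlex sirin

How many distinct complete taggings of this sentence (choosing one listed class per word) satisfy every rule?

Candidates per position — 1:veizurp {Prep,Conj}; 2:vraatian {Verb,Conj}; 3:veizurp {Prep,Conj}; 4:krail {Prep}; 5:tik {Adv}; 6:plautlex {Adv}; 7:sirin {Verb,Conj}.
There are 16 candidate sequences in total.
The sequences that satisfy every rule: Prep Verb Prep Prep Adv Adv Verb.
Count = 1.

1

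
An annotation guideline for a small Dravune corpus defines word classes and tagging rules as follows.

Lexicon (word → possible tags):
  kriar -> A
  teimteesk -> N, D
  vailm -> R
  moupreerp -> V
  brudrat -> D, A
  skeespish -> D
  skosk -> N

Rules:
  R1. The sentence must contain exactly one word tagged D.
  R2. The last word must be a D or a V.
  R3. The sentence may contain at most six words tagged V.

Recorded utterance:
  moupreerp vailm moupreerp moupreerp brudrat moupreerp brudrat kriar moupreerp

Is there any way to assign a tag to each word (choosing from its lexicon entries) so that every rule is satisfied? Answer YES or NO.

YES

Candidates per position — 1:moupreerp {V}; 2:vailm {R}; 3:moupreerp {V}; 4:moupreerp {V}; 5:brudrat {D,A}; 6:moupreerp {V}; 7:brudrat {D,A}; 8:kriar {A}; 9:moupreerp {V}.
One satisfying assignment: V R V V A V D A V.
Check: rule 1 ok; rule 2 ok; rule 3 ok.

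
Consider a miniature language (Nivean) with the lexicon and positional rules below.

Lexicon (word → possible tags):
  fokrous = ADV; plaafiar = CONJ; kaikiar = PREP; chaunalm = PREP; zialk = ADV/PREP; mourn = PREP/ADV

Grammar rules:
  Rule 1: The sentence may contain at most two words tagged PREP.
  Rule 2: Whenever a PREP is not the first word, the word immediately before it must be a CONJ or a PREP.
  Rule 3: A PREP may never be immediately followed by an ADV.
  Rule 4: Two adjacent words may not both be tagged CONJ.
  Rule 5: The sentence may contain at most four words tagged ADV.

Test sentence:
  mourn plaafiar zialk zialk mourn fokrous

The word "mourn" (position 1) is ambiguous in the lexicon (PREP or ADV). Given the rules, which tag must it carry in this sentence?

Candidates per position — 1:mourn {PREP,ADV}; 2:plaafiar {CONJ}; 3:zialk {ADV,PREP}; 4:zialk {ADV,PREP}; 5:mourn {PREP,ADV}; 6:fokrous {ADV}.
At position 3, choosing PREP makes rule 3 impossible to satisfy; hence ADV.
At position 4, choosing PREP makes rule 2 impossible to satisfy; hence ADV.
At position 5, choosing PREP makes rule 2 impossible to satisfy; hence ADV.
At position 1, choosing ADV makes rule 5 impossible to satisfy; hence PREP.
The only consistent sequence is: PREP CONJ ADV ADV ADV ADV.
Verifying each rule — rule 1 satisfied; rule 2 satisfied; rule 3 satisfied; rule 4 satisfied; rule 5 satisfied.

PREP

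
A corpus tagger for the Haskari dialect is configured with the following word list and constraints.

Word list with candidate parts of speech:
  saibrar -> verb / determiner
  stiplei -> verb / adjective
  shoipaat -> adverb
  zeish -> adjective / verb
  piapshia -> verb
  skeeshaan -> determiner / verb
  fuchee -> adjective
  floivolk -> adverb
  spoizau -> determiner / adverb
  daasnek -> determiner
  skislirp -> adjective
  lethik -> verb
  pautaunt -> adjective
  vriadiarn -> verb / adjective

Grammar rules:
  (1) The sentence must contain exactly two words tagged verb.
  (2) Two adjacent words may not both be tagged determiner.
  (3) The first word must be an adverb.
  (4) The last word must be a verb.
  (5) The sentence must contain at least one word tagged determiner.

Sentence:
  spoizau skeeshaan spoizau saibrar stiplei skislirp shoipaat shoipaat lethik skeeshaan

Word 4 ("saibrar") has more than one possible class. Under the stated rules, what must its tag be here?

determiner

Candidates per position — 1:spoizau {determiner,adverb}; 2:skeeshaan {determiner,verb}; 3:spoizau {determiner,adverb}; 4:saibrar {verb,determiner}; 5:stiplei {verb,adjective}; 6:skislirp {adjective}; 7:shoipaat {adverb}; 8:shoipaat {adverb}; 9:lethik {verb}; 10:skeeshaan {determiner,verb}.
Position 1: tagging it determiner would leave rule 3 unsatisfiable, so it must be adverb.
Position 10: tagging it determiner would leave rule 4 unsatisfiable, so it must be verb.
Position 2: tagging it verb would leave rule 1 unsatisfiable, so it must be determiner.
Position 3: tagging it determiner would leave rule 2 unsatisfiable, so it must be adverb.
Position 4: tagging it verb would leave rule 1 unsatisfiable, so it must be determiner.
Position 5: tagging it verb would leave rule 1 unsatisfiable, so it must be adjective.
That leaves exactly one tagging: adverb determiner adverb determiner adjective adjective adverb adverb verb verb.
Verifying each rule — rule 1 holds; rule 2 holds; rule 3 holds; rule 4 holds; rule 5 holds.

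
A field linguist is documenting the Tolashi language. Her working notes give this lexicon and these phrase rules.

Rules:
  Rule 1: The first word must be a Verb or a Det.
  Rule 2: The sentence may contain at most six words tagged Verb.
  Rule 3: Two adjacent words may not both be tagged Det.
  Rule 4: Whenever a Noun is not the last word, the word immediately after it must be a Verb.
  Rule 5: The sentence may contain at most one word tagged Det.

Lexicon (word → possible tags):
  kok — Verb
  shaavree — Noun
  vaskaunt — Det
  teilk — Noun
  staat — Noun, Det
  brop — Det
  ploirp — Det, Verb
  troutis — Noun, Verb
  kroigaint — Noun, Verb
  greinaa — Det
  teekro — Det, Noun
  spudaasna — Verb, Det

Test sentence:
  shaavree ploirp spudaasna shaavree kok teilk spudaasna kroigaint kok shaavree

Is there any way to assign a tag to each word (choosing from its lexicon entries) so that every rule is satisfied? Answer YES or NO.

NO

Candidates per position — 1:shaavree {Noun}; 2:ploirp {Det,Verb}; 3:spudaasna {Verb,Det}; 4:shaavree {Noun}; 5:kok {Verb}; 6:teilk {Noun}; 7:spudaasna {Verb,Det}; 8:kroigaint {Noun,Verb}; 9:kok {Verb}; 10:shaavree {Noun}.
Rule 1 cannot be satisfied by any choice of tags from the lexicon.
So there is no consistent tagging.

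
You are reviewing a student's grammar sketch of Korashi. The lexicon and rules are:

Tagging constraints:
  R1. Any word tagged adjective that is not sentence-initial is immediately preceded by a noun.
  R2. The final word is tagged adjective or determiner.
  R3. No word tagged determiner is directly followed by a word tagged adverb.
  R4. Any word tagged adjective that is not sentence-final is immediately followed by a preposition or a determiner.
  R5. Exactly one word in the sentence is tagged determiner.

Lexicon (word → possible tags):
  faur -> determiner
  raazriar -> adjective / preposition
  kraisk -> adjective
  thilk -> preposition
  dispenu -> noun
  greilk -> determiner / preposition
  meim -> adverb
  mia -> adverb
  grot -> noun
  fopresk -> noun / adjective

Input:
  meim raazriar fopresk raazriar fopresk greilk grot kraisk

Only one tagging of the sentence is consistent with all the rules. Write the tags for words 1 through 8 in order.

Candidates per position — 1:meim {adverb}; 2:raazriar {adjective,preposition}; 3:fopresk {noun,adjective}; 4:raazriar {adjective,preposition}; 5:fopresk {noun,adjective}; 6:greilk {determiner,preposition}; 7:grot {noun}; 8:kraisk {adjective}.
Word 2 cannot be adjective — rule 1 would then fail for every completion. It is preposition.
Word 3 cannot be adjective — rule 1 would then fail for every completion. It is noun.
Word 4 cannot be adjective — rule 4 would then fail for every completion. It is preposition.
Word 5 cannot be adjective — rule 1 would then fail for every completion. It is noun.
Word 6 cannot be preposition — rule 5 would then fail for every completion. It is determiner.
That leaves exactly one tagging: adverb preposition noun preposition noun determiner noun adjective.
Checking: rule 1 ✓; rule 2 ✓; rule 3 ✓; rule 4 ✓; rule 5 ✓.

adverb preposition noun preposition noun determiner noun adjective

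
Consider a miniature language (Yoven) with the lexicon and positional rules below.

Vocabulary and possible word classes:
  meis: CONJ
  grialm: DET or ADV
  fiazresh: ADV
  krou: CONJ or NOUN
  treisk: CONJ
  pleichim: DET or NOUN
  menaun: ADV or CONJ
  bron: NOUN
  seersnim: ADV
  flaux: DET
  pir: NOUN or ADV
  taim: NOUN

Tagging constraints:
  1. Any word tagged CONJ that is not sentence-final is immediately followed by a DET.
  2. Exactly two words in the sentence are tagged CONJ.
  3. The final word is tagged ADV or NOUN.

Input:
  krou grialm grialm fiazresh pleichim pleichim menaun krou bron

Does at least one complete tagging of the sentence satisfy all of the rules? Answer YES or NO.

Candidates per position — 1:krou {CONJ,NOUN}; 2:grialm {DET,ADV}; 3:grialm {DET,ADV}; 4:fiazresh {ADV}; 5:pleichim {DET,NOUN}; 6:pleichim {DET,NOUN}; 7:menaun {ADV,CONJ}; 8:krou {CONJ,NOUN}; 9:bron {NOUN}.
Every candidate sequence violates at least one rule; no consistent tagging exists.

NO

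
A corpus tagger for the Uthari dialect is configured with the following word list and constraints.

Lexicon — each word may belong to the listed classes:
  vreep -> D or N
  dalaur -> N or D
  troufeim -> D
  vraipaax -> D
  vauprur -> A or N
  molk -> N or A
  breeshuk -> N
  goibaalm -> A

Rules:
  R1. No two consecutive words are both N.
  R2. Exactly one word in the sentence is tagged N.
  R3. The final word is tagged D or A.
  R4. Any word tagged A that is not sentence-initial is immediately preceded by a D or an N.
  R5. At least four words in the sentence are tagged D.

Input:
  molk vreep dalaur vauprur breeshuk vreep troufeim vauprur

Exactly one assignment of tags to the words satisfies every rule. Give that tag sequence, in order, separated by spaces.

A D D A N D D A

Candidates per position — 1:molk {N,A}; 2:vreep {D,N}; 3:dalaur {N,D}; 4:vauprur {A,N}; 5:breeshuk {N}; 6:vreep {D,N}; 7:troufeim {D}; 8:vauprur {A,N}.
Word 1 cannot be N — rule 2 would then fail for every completion. It is A.
Word 2 cannot be N — rule 2 would then fail for every completion. It is D.
Word 3 cannot be N — rule 2 would then fail for every completion. It is D.
Word 4 cannot be N — rule 1 would then fail for every completion. It is A.
Word 6 cannot be N — rule 1 would then fail for every completion. It is D.
Word 8 cannot be N — rule 2 would then fail for every completion. It is A.
That leaves exactly one tagging: A D D A N D D A.
Checking: rule 1 satisfied; rule 2 satisfied; rule 3 satisfied; rule 4 satisfied; rule 5 satisfied.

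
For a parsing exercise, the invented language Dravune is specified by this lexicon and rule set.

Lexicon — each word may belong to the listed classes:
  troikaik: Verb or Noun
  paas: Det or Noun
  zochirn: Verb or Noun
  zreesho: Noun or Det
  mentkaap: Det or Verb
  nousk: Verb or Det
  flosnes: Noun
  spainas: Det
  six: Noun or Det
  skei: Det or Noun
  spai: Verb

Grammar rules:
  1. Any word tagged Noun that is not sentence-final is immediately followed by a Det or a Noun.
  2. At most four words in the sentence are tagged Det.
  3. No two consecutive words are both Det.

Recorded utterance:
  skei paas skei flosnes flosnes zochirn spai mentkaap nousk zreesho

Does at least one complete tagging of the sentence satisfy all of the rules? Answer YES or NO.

NO

Candidates per position — 1:skei {Det,Noun}; 2:paas {Det,Noun}; 3:skei {Det,Noun}; 4:flosnes {Noun}; 5:flosnes {Noun}; 6:zochirn {Verb,Noun}; 7:spai {Verb}; 8:mentkaap {Det,Verb}; 9:nousk {Verb,Det}; 10:zreesho {Noun,Det}.
Rule 1 cannot be satisfied by any choice of tags from the lexicon.
So there is no consistent tagging.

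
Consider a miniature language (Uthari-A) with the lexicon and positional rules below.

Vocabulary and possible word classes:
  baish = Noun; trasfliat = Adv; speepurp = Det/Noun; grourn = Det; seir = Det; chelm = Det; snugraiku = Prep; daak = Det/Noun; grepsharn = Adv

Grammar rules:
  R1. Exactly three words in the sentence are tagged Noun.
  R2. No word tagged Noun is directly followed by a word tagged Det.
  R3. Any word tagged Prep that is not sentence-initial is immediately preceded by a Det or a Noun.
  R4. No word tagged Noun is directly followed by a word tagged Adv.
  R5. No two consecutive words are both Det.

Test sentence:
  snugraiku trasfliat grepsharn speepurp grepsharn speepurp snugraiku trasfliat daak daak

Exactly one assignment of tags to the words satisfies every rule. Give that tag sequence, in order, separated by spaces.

Candidates per position — 1:snugraiku {Prep}; 2:trasfliat {Adv}; 3:grepsharn {Adv}; 4:speepurp {Det,Noun}; 5:grepsharn {Adv}; 6:speepurp {Det,Noun}; 7:snugraiku {Prep}; 8:trasfliat {Adv}; 9:daak {Det,Noun}; 10:daak {Det,Noun}.
If word 4 were Noun, no tagging could satisfy rule 4; so word 4 is Det.
If word 6 were Det, no tagging could satisfy rule 1; so word 6 is Noun.
If word 9 were Det, no tagging could satisfy rule 1; so word 9 is Noun.
If word 10 were Det, no tagging could satisfy rule 1; so word 10 is Noun.
The unique satisfying tagging is: Prep Adv Adv Det Adv Noun Prep Adv Noun Noun.
Verifying each rule — rule 1 holds; rule 2 holds; rule 3 holds; rule 4 holds; rule 5 holds.

Prep Adv Adv Det Adv Noun Prep Adv Noun Noun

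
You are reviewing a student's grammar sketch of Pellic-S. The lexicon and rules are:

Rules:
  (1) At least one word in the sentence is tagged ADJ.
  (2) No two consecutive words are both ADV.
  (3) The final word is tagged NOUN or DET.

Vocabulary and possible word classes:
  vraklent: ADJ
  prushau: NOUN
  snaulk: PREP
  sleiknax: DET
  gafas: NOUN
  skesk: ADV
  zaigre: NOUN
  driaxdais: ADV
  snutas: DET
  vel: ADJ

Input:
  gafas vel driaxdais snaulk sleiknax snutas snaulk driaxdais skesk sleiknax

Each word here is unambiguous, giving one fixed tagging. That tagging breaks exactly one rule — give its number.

2

Fixed tagging: NOUN ADJ ADV PREP DET DET PREP ADV ADV DET.
Rule check: R1 ✓, R2 ✗, R3 ✓.
Only rule 2 fails.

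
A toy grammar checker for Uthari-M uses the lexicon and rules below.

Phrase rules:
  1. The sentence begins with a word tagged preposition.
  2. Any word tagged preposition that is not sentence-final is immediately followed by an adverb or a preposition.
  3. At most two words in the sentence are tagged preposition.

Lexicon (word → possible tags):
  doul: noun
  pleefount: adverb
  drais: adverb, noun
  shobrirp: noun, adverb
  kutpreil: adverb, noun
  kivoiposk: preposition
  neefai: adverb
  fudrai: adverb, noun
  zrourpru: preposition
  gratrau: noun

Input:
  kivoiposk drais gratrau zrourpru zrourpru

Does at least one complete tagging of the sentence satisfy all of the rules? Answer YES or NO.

NO

Candidates per position — 1:kivoiposk {preposition}; 2:drais {adverb,noun}; 3:gratrau {noun}; 4:zrourpru {preposition}; 5:zrourpru {preposition}.
Rule 3 cannot be satisfied by any choice of tags from the lexicon.
So there is no consistent tagging.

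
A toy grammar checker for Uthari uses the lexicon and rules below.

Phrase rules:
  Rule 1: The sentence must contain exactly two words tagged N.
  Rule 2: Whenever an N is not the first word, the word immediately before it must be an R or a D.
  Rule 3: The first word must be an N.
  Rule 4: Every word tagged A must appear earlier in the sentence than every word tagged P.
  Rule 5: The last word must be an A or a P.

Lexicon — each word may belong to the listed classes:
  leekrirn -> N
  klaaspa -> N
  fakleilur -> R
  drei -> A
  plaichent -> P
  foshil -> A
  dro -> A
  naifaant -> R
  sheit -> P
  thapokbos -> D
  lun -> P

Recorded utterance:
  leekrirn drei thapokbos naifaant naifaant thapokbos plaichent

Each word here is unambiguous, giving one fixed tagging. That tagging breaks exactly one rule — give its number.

Fixed tagging: N A D R R D P.
Checking each rule: R1 fail, R2 pass, R3 pass, R4 pass, R5 pass.
Only rule 1 fails.

1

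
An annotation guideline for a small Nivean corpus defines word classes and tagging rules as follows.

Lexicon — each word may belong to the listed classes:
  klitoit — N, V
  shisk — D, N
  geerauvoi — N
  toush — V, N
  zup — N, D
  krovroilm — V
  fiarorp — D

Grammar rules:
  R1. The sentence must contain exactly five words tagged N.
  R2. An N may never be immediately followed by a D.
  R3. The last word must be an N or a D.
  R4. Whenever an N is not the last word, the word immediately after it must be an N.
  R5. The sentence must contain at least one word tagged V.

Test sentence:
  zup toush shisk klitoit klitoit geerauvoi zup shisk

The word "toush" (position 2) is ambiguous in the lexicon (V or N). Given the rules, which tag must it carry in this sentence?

Candidates per position — 1:zup {N,D}; 2:toush {V,N}; 3:shisk {D,N}; 4:klitoit {N,V}; 5:klitoit {N,V}; 6:geerauvoi {N}; 7:zup {N,D}; 8:shisk {D,N}.
Position 7: tagging it D would leave rule 2 unsatisfiable, so it must be N.
Position 8: tagging it D would leave rule 2 unsatisfiable, so it must be N.
Position 2: the remaining choice is settled jointly with positions 1, 3, 4, 5 — only V at position 2 is part of a tagging that satisfies every rule.
So the tagging must be: D V D N N N N N.
Verifying each rule — rule 1 ✓; rule 2 ✓; rule 3 ✓; rule 4 ✓; rule 5 ✓.

V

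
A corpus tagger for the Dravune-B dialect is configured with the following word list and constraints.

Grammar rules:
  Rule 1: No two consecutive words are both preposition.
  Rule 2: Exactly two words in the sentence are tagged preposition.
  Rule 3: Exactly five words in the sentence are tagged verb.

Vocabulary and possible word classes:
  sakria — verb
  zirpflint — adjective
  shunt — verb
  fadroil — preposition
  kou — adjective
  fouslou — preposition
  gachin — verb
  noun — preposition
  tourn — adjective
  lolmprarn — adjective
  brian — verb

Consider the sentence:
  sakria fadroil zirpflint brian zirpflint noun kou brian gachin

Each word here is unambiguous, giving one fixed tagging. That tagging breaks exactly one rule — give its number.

3

Fixed tagging: verb preposition adjective verb adjective preposition adjective verb verb.
Rule check: R1 holds, R2 holds, R3 violated.
Only rule 3 fails.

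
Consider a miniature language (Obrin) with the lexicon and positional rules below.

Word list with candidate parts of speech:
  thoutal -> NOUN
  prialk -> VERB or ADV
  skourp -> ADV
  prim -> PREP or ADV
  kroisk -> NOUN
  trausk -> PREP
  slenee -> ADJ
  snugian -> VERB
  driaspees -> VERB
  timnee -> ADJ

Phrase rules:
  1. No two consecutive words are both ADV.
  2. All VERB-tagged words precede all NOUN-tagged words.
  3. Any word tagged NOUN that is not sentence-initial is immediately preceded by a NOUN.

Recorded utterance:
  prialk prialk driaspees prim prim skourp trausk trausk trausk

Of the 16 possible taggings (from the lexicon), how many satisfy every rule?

6

Candidates per position — 1:prialk {VERB,ADV}; 2:prialk {VERB,ADV}; 3:driaspees {VERB}; 4:prim {PREP,ADV}; 5:prim {PREP,ADV}; 6:skourp {ADV}; 7:trausk {PREP}; 8:trausk {PREP}; 9:trausk {PREP}.
There are 16 candidate sequences in total.
Checking each against the rules leaves 6 sequences.
Count = 6.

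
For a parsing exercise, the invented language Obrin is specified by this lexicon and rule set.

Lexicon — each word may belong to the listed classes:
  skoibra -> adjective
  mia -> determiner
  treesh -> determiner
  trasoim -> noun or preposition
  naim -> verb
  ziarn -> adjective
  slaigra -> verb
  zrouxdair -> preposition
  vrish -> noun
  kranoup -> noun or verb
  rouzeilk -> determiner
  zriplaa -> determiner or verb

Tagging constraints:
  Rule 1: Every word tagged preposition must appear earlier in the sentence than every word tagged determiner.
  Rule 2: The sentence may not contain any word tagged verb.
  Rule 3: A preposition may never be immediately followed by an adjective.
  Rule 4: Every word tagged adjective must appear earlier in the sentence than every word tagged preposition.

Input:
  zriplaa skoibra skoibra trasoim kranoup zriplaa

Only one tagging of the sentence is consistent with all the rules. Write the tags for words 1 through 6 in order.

determiner adjective adjective noun noun determiner

Candidates per position — 1:zriplaa {determiner,verb}; 2:skoibra {adjective}; 3:skoibra {adjective}; 4:trasoim {noun,preposition}; 5:kranoup {noun,verb}; 6:zriplaa {determiner,verb}.
If word 1 were verb, no tagging could satisfy rule 2; so word 1 is determiner.
If word 4 were preposition, no tagging could satisfy rule 1; so word 4 is noun.
If word 5 were verb, no tagging could satisfy rule 2; so word 5 is noun.
If word 6 were verb, no tagging could satisfy rule 2; so word 6 is determiner.
The only consistent sequence is: determiner adjective adjective noun noun determiner.
Rule-by-rule: rule 1 satisfied; rule 2 satisfied; rule 3 satisfied; rule 4 satisfied.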